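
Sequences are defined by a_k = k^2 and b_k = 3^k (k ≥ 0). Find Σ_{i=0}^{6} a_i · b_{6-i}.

1065

The convolution is the t^6 coefficient of A(t)B(t).
Σ = 0·729 + 1·243 + 4·81 + 9·27 + 16·9 + 25·3 + 36·1 = 1065.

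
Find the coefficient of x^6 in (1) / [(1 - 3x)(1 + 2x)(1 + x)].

Partial fractions give a closed form: a_n = (9/20)·3^n + (4/5)·(-2)^n + (-1/4)·(-1)^n.
At n = 6: a_6 = 379.

379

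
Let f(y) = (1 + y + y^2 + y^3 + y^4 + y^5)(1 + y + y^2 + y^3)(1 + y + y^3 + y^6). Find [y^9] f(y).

8

(1 + y + y^2 + y^3 + y^4 + y^5) has coefficients 1,1,1,1,1,1 for degrees 0…5.
(1 + y + y^2 + y^3) has coefficients 1,1,1,1,0,0,0,0,0,0 for degrees 0…9.
Finally multiplying by (1 + y + y^3 + y^6), the product of all factors after the first has coefficients 1,2,2,3,2,1,2,1,1,1 for degrees 0…9.
[y^9] = 1·1 + 1·1 + 1·1 + 1·2 + 1·1 + 1·2 = 8.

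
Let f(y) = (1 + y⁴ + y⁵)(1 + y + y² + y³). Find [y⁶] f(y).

(1 + y⁴ + y⁵) has coefficients 1,0,0,0,1,1 for degrees 0…5.
(1 + y + y² + y³) has coefficients 1,1,1,1,0,0,0 for degrees 0…6.
[y⁶] = 1·0 + 1·1 + 1·1 = 2.

2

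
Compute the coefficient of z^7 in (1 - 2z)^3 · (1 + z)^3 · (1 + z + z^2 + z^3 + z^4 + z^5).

-6

(1 - 2z)^3 has coefficients 1,-6,12,-8 for degrees 0…3.
(1 + z)^3 has coefficients 1,3,3,1,0,0,0,0 for degrees 0…7.
Finally multiplying by (1 + z + z^2 + z^3 + z^4 + z^5), the product of all factors after the first has coefficients 1,4,7,8,8,8,7,4 for degrees 0…7.
[z^7] = 1·4 − 6·7 + 12·8 − 8·8 = -6.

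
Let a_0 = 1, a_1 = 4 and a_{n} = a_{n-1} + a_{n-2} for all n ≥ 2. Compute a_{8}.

The ordinary generating function has denominator 1 - z - z^2.
Iterating the recurrence: a_0,…,a_{8} = 1, 4, 5, 9, 14, 23, 37, 60, 97.

97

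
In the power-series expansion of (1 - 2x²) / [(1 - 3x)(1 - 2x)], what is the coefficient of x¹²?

1235933

The denominator gives the recurrence a_n = 5a_(n−1) − 6a_(n−2) for n ≥ 3; the numerator fixes a_0 = 1, a_1 = 5, a_2 = 17.
Iterating: 1, 5, 17, 55, 173, 535, 1637, 4975, 15053, 45415, 136757, 411295, 1235933, so a_12 = 1235933.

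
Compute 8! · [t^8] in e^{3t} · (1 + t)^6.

The EGF product rule gives c_8 = Σ_{k_1+k_2=8} C(8; k_1,k_2) · ∏ g_i(k_i), where e^{3t} gives (3)^k; (1+t)^6 gives the falling factorial (6)_k.
g_1(k) for k = 0…8: 1, 3, 9, 27, 81, 243, 729, 2187, 6561.
g_2(k) for k = 0…8: 1, 6, 30, 120, 360, 720, 720, 0, 0.
c_8 = Σ_k C(8,k)·g_1(k)·g_2(8−k) = 28·9·720 + 56·27·720 + 70·81·360 + 56·243·120 + 28·729·30 + 8·2187·6 + 1·6561·1 = 181440 + 1088640 + 2041200 + 1632960 + 612360 + 104976 + 6561 = 5668137.

5668137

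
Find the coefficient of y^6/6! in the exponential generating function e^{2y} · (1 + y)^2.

928

The EGF product rule gives c_6 = Σ_{k_1+k_2=6} C(6; k_1,k_2) · ∏ g_i(k_i), where e^{2y} gives (2)^k; (1+y)^2 gives the falling factorial (2)_k.
g_1(k) for k = 0…6: 1, 2, 4, 8, 16, 32, 64.
g_2(k) for k = 0…6: 1, 2, 2, 0, 0, 0, 0.
c_6 = Σ_k C(6,k)·g_1(k)·g_2(6−k) = 15·16·2 + 6·32·2 + 1·64·1 = 480 + 384 + 64 = 928.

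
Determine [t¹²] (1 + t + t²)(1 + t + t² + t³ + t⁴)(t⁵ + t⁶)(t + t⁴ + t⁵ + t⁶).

(1 + t + t²) has coefficients 1,1,1 for degrees 0…2.
(1 + t + t² + t³ + t⁴) has coefficients 1,1,1,1,1,0,0,0,0,0,0,0,0 for degrees 0…12.
Multiplying by (t⁵ + t⁶) gives running coefficients 0,0,0,0,0,1,2,2,2,2,1,0,0 for degrees 0…12.
Finally multiplying by (t + t⁴ + t⁵ + t⁶), the product of all factors after the first has coefficients 0,0,0,0,0,0,1,2,2,3,5,6,6 for degrees 0…12.
[t¹²] = 1·6 + 1·6 + 1·5 = 17.

17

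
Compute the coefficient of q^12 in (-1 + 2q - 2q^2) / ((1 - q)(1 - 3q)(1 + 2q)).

-268451

Partial fractions give a closed form: a_n = (1/6)·1^n + (-1/2)·3^n + (-2/3)·(-2)^n.
At n = 12: a_12 = -268451.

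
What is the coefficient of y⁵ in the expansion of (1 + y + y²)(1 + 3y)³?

(1 + y + y²) has coefficients 1,1,1 for degrees 0…2.
(1 + 3y)³ has coefficients 1,9,27,27,0,0 for degrees 0…5.
[y⁵] = 1·0 + 1·0 + 1·27 = 27.

27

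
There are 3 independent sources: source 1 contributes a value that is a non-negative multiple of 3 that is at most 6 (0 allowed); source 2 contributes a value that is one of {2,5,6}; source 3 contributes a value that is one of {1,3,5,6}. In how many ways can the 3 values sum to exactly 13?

3

The generating function for the choices is (1 + q³ + q⁶)·(q² + q⁵ + q⁶)·(q + q³ + q⁵ + q⁶); the count is [q¹³].
(1 + q³ + q⁶) has coefficients 1,0,0,1,0,0,1 for degrees 0…6.
(q² + q⁵ + q⁶) has coefficients 0,0,1,0,0,1,1,0,0,0,0,0,0,0 for degrees 0…13.
Finally multiplying by (q + q³ + q⁵ + q⁶), the product of all factors after the first has coefficients 0,0,0,1,0,1,1,2,2,1,1,2,1,0 for degrees 0…13.
[q¹³] = 1·0 + 1·1 + 1·2 = 3.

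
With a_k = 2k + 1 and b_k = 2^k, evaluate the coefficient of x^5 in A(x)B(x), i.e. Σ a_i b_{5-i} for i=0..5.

The convolution is the t^5 coefficient of A(t)B(t).
Σ = 1·32 + 3·16 + 5·8 + 7·4 + 9·2 + 11·1 = 177.

177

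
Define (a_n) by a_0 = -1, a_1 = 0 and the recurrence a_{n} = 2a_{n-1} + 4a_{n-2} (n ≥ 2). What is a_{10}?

-34816

The ordinary generating function has denominator 1 - 2z - 4z^2.
Iterating the recurrence: a_0,…,a_{10} = -1, 0, -4, -8, -32, -96, -320, -1024, -3328, -10752, -34816.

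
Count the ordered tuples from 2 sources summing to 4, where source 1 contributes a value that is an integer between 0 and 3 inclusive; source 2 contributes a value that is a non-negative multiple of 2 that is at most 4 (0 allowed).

2

The generating function for the choices is (1 + t + t² + t³)·(1 + t² + t⁴); the count is [t⁴].
(1 + t + t² + t³) has coefficients 1,1,1,1 for degrees 0…3.
(1 + t² + t⁴) has coefficients 1,0,1,0,1 for degrees 0…4.
[t⁴] = 1·1 + 1·0 + 1·1 + 1·0 = 2.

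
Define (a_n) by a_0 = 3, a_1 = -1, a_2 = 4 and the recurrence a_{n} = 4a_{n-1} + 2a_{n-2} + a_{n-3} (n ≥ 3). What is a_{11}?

2785826

The ordinary generating function has denominator 1 - 4q - 2q^2 - q^3.
Iterating the recurrence: a_0,…,a_{11} = 3, -1, 4, 17, 75, 338, 1519, 6827, 30684, 137909, 619831, 2785826.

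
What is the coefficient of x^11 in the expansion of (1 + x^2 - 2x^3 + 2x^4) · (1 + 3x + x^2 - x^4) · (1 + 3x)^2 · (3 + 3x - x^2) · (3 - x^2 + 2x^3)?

(1 + x^2 - 2x^3 + 2x^4) has coefficients 1,0,1,-2,2 for degrees 0…4.
(1 + 3x + x^2 - x^4) has coefficients 1,3,1,0,-1,0,0,0,0,0,0,0 for degrees 0…11.
Multiplying by (1 + 3x)^2 gives running coefficients 1,9,28,33,8,-6,-9,0,0,0,0,0 for degrees 0…11.
Multiplying by (3 + 3x - x^2) gives running coefficients 3,30,110,174,95,-27,-53,-21,9,0,0,0 for degrees 0…11.
Finally multiplying by (3 - x^2 + 2x^3), the product of all factors after the first has coefficients 9,90,327,498,235,-35,94,154,26,-85,-51,18 for degrees 0…11.
[x^11] = 1·18 + 1·(-85) − 2·26 + 2·154 = 189.

189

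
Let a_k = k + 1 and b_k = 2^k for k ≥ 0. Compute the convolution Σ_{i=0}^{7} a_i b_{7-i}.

Write out a_i and b_{7-i} for i = 0,…,7 and sum the products.
Σ = 1·128 + 2·64 + 3·32 + 4·16 + 5·8 + 6·4 + 7·2 + 8·1 = 502.

502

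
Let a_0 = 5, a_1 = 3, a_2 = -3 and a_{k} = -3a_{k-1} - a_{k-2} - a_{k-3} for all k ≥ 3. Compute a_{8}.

The ordinary generating function has denominator 1 + 3t + t^2 + t^3.
Iterating the recurrence: a_0,…,a_{8} = 5, 3, -3, 1, -3, 11, -31, 85, -235.

-235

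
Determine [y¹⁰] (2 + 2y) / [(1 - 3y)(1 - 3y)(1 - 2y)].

4145718

The denominator gives the recurrence a_n = 8a_(n−1) − 21a_(n−2) + 18a_(n−3) for n ≥ 3; the numerator fixes a_0 = 2, a_1 = 18, a_2 = 102.
Iterating: 2, 18, 102, 474, 1974, 7674, 28470, 102138, 357366, 1226490, 4145718, so a_10 = 4145718.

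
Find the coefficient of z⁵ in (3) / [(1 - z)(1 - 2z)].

189

The denominator gives the recurrence a_n = 3a_(n−1) − 2a_(n−2) for n ≥ 3; the numerator fixes a_0 = 3, a_1 = 9, a_2 = 21.
Iterating: 3, 9, 21, 45, 93, 189, so a_5 = 189.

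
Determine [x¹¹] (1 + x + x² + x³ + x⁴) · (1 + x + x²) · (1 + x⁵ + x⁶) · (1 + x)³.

(1 + x + x² + x³ + x⁴) has coefficients 1,1,1,1,1 for degrees 0…4.
(1 + x + x²) has coefficients 1,1,1,0,0,0,0,0,0,0,0,0 for degrees 0…11.
Multiplying by (1 + x⁵ + x⁶) gives running coefficients 1,1,1,0,0,1,2,2,1,0,0,0 for degrees 0…11.
Finally multiplying by (1 + x)³, the product of all factors after the first has coefficients 1,4,7,7,4,2,5,11,14,11,5,1 for degrees 0…11.
[x¹¹] = 1·1 + 1·5 + 1·11 + 1·14 + 1·11 = 42.

42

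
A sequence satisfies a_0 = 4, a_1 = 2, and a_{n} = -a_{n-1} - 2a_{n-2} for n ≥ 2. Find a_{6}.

The ordinary generating function has denominator 1 + q + 2q^2.
Iterating the recurrence: a_0,…,a_{6} = 4, 2, -10, 6, 14, -26, -2.

-2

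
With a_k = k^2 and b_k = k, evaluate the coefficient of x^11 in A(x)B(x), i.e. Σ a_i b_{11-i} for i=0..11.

1210

Write out a_i and b_{11-i} for i = 0,…,11 and sum the products.
Σ = 0·11 + 1·10 + 4·9 + 9·8 + 16·7 + 25·6 + 36·5 + 49·4 + 64·3 + 81·2 + 100·1 + 121·0 = 1210.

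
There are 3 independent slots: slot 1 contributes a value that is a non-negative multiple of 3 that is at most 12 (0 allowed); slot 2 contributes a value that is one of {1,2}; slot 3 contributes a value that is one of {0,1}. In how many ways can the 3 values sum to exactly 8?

2

The generating function for the choices is (1 + x^3 + x^6 + x^9 + x^12)·(x + x^2)·(1 + x); the count is [x^8].
(1 + x^3 + x^6 + x^9 + x^12) has coefficients 1,0,0,1,0,0,1,0,0 for degrees 0…8.
(x + x^2) has coefficients 0,1,1,0,0,0,0,0,0 for degrees 0…8.
Finally multiplying by (1 + x), the product of all factors after the first has coefficients 0,1,2,1,0,0,0,0,0 for degrees 0…8.
[x^8] = 1·0 + 1·0 + 1·2 = 2.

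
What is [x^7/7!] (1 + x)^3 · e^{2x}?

8864

The EGF product rule gives c_7 = Σ_{k_1+k_2=7} C(7; k_1,k_2) · ∏ g_i(k_i), where (1+x)^3 gives the falling factorial (3)_k; e^{2x} gives (2)^k.
g_1(k) for k = 0…7: 1, 3, 6, 6, 0, 0, 0, 0.
g_2(k) for k = 0…7: 1, 2, 4, 8, 16, 32, 64, 128.
c_7 = Σ_k C(7,k)·g_1(k)·g_2(7−k) = 1·1·128 + 7·3·64 + 21·6·32 + 35·6·16 = 128 + 1344 + 4032 + 3360 = 8864.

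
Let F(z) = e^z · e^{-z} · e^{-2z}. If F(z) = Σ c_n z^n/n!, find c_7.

The EGF product rule gives c_7 = Σ_{k_1+k_2+k_3=7} C(7; k_1,k_2,k_3) · ∏ g_i(k_i), where e^z gives (1)^k; e^{-z} gives (-1)^k; e^{-2z} gives (-2)^k.
g_1(k) for k = 0…7: 1, 1, 1, 1, 1, 1, 1, 1.
g_2(k) for k = 0…7: 1, -1, 1, -1, 1, -1, 1, -1.
g_3(k) for k = 0…7: 1, -2, 4, -8, 16, -32, 64, -128.
First combine the last two factors: h(k) = Σ_j C(k,j)·g_2(j)·g_3(k−j) for k = 0…7: 1, -3, 9, -27, 81, -243, 729, -2187.
c_7 = Σ_k C(7,k)·g_1(k)·h(7−k) = 1·1·(-2187) + 7·1·729 + 21·1·(-243) + 35·1·81 + 35·1·(-27) + 21·1·9 + 7·1·(-3) + 1·1·1 = −2187 + 5103 − 5103 + 2835 − 945 + 189 − 21 + 1 = -128.

-128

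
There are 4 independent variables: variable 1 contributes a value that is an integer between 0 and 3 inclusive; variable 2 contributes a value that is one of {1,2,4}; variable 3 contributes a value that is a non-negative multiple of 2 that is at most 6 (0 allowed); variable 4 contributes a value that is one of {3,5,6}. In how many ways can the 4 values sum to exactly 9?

The generating function for the choices is (1 + z + z^2 + z^3)·(z + z^2 + z^4)·(1 + z^2 + z^4 + z^6)·(z^3 + z^5 + z^6); the count is [z^9].
(1 + z + z^2 + z^3) has coefficients 1,1,1,1 for degrees 0…3.
(z + z^2 + z^4) has coefficients 0,1,1,0,1,0,0,0,0,0 for degrees 0…9.
Multiplying by (1 + z^2 + z^4 + z^6) gives running coefficients 0,1,1,1,2,1,2,1,2,0 for degrees 0…9.
Finally multiplying by (z^3 + z^5 + z^6), the product of all factors after the first has coefficients 0,0,0,0,1,1,2,4,3,5 for degrees 0…9.
[z^9] = 1·5 + 1·3 + 1·4 + 1·2 = 14.

14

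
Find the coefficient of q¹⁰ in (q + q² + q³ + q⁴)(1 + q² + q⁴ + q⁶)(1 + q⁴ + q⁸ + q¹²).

(q + q² + q³ + q⁴) has coefficients 0,1,1,1,1 for degrees 0…4.
(1 + q² + q⁴ + q⁶) has coefficients 1,0,1,0,1,0,1,0,0,0,0 for degrees 0…10.
Finally multiplying by (1 + q⁴ + q⁸ + q¹²), the product of all factors after the first has coefficients 1,0,1,0,2,0,2,0,2,0,2 for degrees 0…10.
[q¹⁰] = 1·0 + 1·2 + 1·0 + 1·2 = 4.

4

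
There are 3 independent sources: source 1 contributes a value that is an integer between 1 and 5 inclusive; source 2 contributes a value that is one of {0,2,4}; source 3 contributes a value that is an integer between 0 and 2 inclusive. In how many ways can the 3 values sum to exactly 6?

The generating function for the choices is (z + z^2 + z^3 + z^4 + z^5)·(1 + z^2 + z^4)·(1 + z + z^2); the count is [z^6].
(z + z^2 + z^3 + z^4 + z^5) has coefficients 0,1,1,1,1,1 for degrees 0…5.
(1 + z^2 + z^4) has coefficients 1,0,1,0,1,0,0 for degrees 0…6.
Finally multiplying by (1 + z + z^2), the product of all factors after the first has coefficients 1,1,2,1,2,1,1 for degrees 0…6.
[z^6] = 1·1 + 1·2 + 1·1 + 1·2 + 1·1 = 7.

7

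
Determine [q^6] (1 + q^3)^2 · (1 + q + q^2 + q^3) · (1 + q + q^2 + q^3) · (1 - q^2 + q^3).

(1 + q^3)^2 has coefficients 1,0,0,2,0,0,1 for degrees 0…6.
(1 + q + q^2 + q^3) has coefficients 1,1,1,1,0,0,0 for degrees 0…6.
Multiplying by (1 + q + q^2 + q^3) gives running coefficients 1,2,3,4,3,2,1 for degrees 0…6.
Finally multiplying by (1 - q^2 + q^3), the product of all factors after the first has coefficients 1,2,2,3,2,1,2 for degrees 0…6.
[q^6] = 1·2 + 2·3 + 1·1 = 9.

9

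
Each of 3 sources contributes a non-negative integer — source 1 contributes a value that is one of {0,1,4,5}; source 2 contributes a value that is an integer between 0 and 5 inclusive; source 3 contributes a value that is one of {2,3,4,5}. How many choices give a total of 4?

5

The generating function for the choices is (1 + t + t⁴ + t⁵)·(1 + t + t² + t³ + t⁴ + t⁵)·(t² + t³ + t⁴ + t⁵); the count is [t⁴].
(1 + t + t⁴ + t⁵) has coefficients 1,1,0,0,1 for degrees 0…4.
(1 + t + t² + t³ + t⁴ + t⁵) has coefficients 1,1,1,1,1 for degrees 0…4.
Finally multiplying by (t² + t³ + t⁴ + t⁵), the product of all factors after the first has coefficients 0,0,1,2,3 for degrees 0…4.
[t⁴] = 1·3 + 1·2 + 1·0 = 5.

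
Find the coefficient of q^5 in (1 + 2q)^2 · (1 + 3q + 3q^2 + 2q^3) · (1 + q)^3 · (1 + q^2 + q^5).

271

(1 + 2q)^2 has coefficients 1,4,4 for degrees 0…2.
(1 + 3q + 3q^2 + 2q^3) has coefficients 1,3,3,2,0,0 for degrees 0…5.
Multiplying by (1 + q)^3 gives running coefficients 1,6,15,21,18,9 for degrees 0…5.
Finally multiplying by (1 + q^2 + q^5), the product of all factors after the first has coefficients 1,6,16,27,33,31 for degrees 0…5.
[q^5] = 1·31 + 4·33 + 4·27 = 271.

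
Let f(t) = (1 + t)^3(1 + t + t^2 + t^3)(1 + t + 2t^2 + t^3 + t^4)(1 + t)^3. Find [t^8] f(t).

225

(1 + t)^3 has coefficients 1,3,3,1 for degrees 0…3.
(1 + t + t^2 + t^3) has coefficients 1,1,1,1,0,0,0,0,0 for degrees 0…8.
Multiplying by (1 + t + 2t^2 + t^3 + t^4) gives running coefficients 1,2,4,5,5,4,2,1,0 for degrees 0…8.
Finally multiplying by (1 + t)^3, the product of all factors after the first has coefficients 1,5,13,24,34,38,34,24,13 for degrees 0…8.
[t^8] = 1·13 + 3·24 + 3·34 + 1·38 = 225.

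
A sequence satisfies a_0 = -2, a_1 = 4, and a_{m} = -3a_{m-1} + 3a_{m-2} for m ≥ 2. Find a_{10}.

The ordinary generating function has denominator 1 + 3y - 3y^2.
Iterating the recurrence: a_0,…,a_{10} = -2, 4, -18, 66, -252, 954, -3618, 13716, -52002, 197154, -747468.

-747468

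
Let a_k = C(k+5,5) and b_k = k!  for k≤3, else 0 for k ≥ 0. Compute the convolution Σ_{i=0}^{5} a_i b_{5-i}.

This is [x^5] in the product of the two ordinary generating functions.
Σ = 1·0 + 6·0 + 21·6 + 56·2 + 126·1 + 252·1 = 616.

616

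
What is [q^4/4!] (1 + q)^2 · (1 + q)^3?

The EGF product rule gives c_4 = Σ_{k_1+k_2=4} C(4; k_1,k_2) · ∏ g_i(k_i), where (1+q)^2 gives the falling factorial (2)_k; (1+q)^3 gives the falling factorial (3)_k.
g_1(k) for k = 0…4: 1, 2, 2, 0, 0.
g_2(k) for k = 0…4: 1, 3, 6, 6, 0.
c_4 = Σ_k C(4,k)·g_1(k)·g_2(4−k) = 4·2·6 + 6·2·6 = 48 + 72 = 120.

120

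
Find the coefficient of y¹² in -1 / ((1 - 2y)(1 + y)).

-2731

Partial fractions give a closed form: a_n = (-2/3)·2^n + (-1/3)·(-1)^n.
At n = 12: a_12 = -2731.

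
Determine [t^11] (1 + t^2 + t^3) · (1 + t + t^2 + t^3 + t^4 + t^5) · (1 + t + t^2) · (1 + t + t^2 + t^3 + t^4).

(1 + t^2 + t^3) has coefficients 1,0,1,1 for degrees 0…3.
(1 + t + t^2 + t^3 + t^4 + t^5) has coefficients 1,1,1,1,1,1,0,0,0,0,0,0 for degrees 0…11.
Multiplying by (1 + t + t^2) gives running coefficients 1,2,3,3,3,3,2,1,0,0,0,0 for degrees 0…11.
Finally multiplying by (1 + t + t^2 + t^3 + t^4), the product of all factors after the first has coefficients 1,3,6,9,12,14,14,12,9,6,3,1 for degrees 0…11.
[t^11] = 1·1 + 1·6 + 1·9 = 16.

16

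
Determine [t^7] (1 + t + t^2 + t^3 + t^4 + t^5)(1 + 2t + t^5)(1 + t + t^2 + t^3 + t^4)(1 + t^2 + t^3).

43

(1 + t + t^2 + t^3 + t^4 + t^5) has coefficients 1,1,1,1,1,1 for degrees 0…5.
(1 + 2t + t^5) has coefficients 1,2,0,0,0,1,0,0 for degrees 0…7.
Multiplying by (1 + t + t^2 + t^3 + t^4) gives running coefficients 1,3,3,3,3,3,1,1 for degrees 0…7.
Finally multiplying by (1 + t^2 + t^3), the product of all factors after the first has coefficients 1,3,4,7,9,9,7,7 for degrees 0…7.
[t^7] = 1·7 + 1·7 + 1·9 + 1·9 + 1·7 + 1·4 = 43.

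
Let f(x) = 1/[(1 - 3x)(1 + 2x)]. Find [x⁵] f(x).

Partial fractions give a closed form: a_n = (3/5)·3^n + (2/5)·(-2)^n.
At n = 5: a_5 = 133.

133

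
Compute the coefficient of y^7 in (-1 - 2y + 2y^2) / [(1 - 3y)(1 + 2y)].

The denominator gives the recurrence a_n = a_(n−1) + 6a_(n−2) for n ≥ 3; the numerator fixes a_0 = -1, a_1 = -3, a_2 = -7.
Iterating: -1, -3, -7, -25, -67, -217, -619, -1921, so a_7 = -1921.

-1921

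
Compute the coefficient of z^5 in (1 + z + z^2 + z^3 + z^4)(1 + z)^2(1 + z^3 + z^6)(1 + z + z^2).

(1 + z + z^2 + z^3 + z^4) has coefficients 1,1,1,1,1 for degrees 0…4.
(1 + z)^2 has coefficients 1,2,1,0,0,0 for degrees 0…5.
Multiplying by (1 + z^3 + z^6) gives running coefficients 1,2,1,1,2,1 for degrees 0…5.
Finally multiplying by (1 + z + z^2), the product of all factors after the first has coefficients 1,3,4,4,4,4 for degrees 0…5.
[z^5] = 1·4 + 1·4 + 1·4 + 1·4 + 1·3 = 19.

19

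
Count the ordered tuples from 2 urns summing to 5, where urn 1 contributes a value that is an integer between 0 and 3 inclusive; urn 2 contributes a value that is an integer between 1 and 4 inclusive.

3

The generating function for the choices is (1 + y + y² + y³)·(y + y² + y³ + y⁴); the count is [y⁵].
(1 + y + y² + y³) has coefficients 1,1,1,1 for degrees 0…3.
(y + y² + y³ + y⁴) has coefficients 0,1,1,1,1,0 for degrees 0…5.
[y⁵] = 1·0 + 1·1 + 1·1 + 1·1 = 3.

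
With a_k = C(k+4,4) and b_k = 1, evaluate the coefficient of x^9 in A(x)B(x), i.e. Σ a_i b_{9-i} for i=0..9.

Write out a_i and b_{9-i} for i = 0,…,9 and sum the products.
Σ = 1·1 + 5·1 + 15·1 + 35·1 + 70·1 + 126·1 + 210·1 + 330·1 + 495·1 + 715·1 = 2002.

2002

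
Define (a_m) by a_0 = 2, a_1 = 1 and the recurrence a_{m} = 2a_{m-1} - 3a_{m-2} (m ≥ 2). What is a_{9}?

The ordinary generating function has denominator 1 - 2t + 3t^2.
Iterating the recurrence: a_0,…,a_{9} = 2, 1, -4, -11, -10, 13, 56, 73, -22, -263.

-263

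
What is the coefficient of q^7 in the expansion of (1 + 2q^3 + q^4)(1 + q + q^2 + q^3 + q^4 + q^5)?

(1 + 2q^3 + q^4) has coefficients 1,0,0,2,1 for degrees 0…4.
(1 + q + q^2 + q^3 + q^4 + q^5) has coefficients 1,1,1,1,1,1,0,0 for degrees 0…7.
[q^7] = 1·0 + 2·1 + 1·1 = 3.

3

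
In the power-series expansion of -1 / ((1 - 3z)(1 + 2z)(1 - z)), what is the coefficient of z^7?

Partial fractions give a closed form: a_n = (-9/10)·3^n + (-4/15)·(-2)^n + (1/6)·1^n.
At n = 7: a_7 = -1934.

-1934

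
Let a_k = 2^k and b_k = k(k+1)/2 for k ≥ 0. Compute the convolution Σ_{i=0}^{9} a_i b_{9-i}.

This is [x^9] in the product of the two ordinary generating functions.
Σ = 1·45 + 2·36 + 4·28 + 8·21 + 16·15 + 32·10 + 64·6 + 128·3 + 256·1 + 512·0 = 1981.

1981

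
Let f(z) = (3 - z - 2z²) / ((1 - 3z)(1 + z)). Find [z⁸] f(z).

12029

The denominator gives the recurrence a_n = 2a_(n−1) + 3a_(n−2) for n ≥ 3; the numerator fixes a_0 = 3, a_1 = 5, a_2 = 17.
Iterating: 3, 5, 17, 49, 149, 445, 1337, 4009, 12029, so a_8 = 12029.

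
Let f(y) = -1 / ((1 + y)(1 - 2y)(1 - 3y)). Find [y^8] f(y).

Partial fractions give a closed form: a_n = (-1/12)·(-1)^n + (4/3)·2^n + (-9/4)·3^n.
At n = 8: a_8 = -14421.

-14421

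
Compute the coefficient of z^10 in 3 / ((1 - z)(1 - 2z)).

Partial fractions give a closed form: a_n = (-3)·1^n + (6)·2^n.
At n = 10: a_10 = 6141.

6141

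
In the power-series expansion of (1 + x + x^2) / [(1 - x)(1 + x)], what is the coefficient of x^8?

2

The denominator gives the recurrence a_n = a_(n−2) for n ≥ 3; the numerator fixes a_0 = 1, a_1 = 1, a_2 = 2.
Iterating: 1, 1, 2, 1, 2, 1, 2, 1, 2, so a_8 = 2.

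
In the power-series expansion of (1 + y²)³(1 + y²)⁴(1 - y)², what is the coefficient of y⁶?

56

(1 + y²)³ has coefficients 1,0,3,0,3,0,1 for degrees 0…6.
(1 + y²)⁴ has coefficients 1,0,4,0,6,0,4 for degrees 0…6.
Finally multiplying by (1 - y)², the product of all factors after the first has coefficients 1,-2,5,-8,10,-12,10 for degrees 0…6.
[y⁶] = 1·10 + 3·10 + 3·5 + 1·1 = 56.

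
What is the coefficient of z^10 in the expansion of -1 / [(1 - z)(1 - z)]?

-11

The denominator gives the recurrence a_n = 2a_(n−1) − a_(n−2) for n ≥ 2; the numerator fixes a_0 = -1, a_1 = -2.
Iterating: -1, -2, -3, -4, -5, -6, -7, -8, -9, -10, -11, so a_10 = -11.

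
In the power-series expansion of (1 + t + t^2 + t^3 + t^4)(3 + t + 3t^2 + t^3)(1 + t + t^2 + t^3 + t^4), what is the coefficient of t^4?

(1 + t + t^2 + t^3 + t^4) has coefficients 1,1,1,1,1 for degrees 0…4.
(3 + t + 3t^2 + t^3) has coefficients 3,1,3,1,0 for degrees 0…4.
Finally multiplying by (1 + t + t^2 + t^3 + t^4), the product of all factors after the first has coefficients 3,4,7,8,8 for degrees 0…4.
[t^4] = 1·8 + 1·8 + 1·7 + 1·4 + 1·3 = 30.

30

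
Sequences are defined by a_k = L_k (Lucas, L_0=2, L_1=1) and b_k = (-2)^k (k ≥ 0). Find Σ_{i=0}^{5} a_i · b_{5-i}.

This is [x^5] in the product of the two ordinary generating functions.
Σ = 2·(-32) + 1·16 + 3·(-8) + 4·4 + 7·(-2) + 11·1 = -59.

-59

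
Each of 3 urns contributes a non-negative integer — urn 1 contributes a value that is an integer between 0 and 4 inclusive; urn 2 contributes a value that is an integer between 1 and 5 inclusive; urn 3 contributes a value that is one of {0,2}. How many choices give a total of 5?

8

The generating function for the choices is (1 + t + t² + t³ + t⁴)·(t + t² + t³ + t⁴ + t⁵)·(1 + t²); the count is [t⁵].
(1 + t + t² + t³ + t⁴) has coefficients 1,1,1,1,1 for degrees 0…4.
(t + t² + t³ + t⁴ + t⁵) has coefficients 0,1,1,1,1,1 for degrees 0…5.
Finally multiplying by (1 + t²), the product of all factors after the first has coefficients 0,1,1,2,2,2 for degrees 0…5.
[t⁵] = 1·2 + 1·2 + 1·2 + 1·1 + 1·1 = 8.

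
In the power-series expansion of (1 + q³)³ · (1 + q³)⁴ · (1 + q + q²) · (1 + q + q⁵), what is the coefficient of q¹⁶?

77

(1 + q³)³ has coefficients 1,0,0,3,0,0,3,0,0,1 for degrees 0…9.
(1 + q³)⁴ has coefficients 1,0,0,4,0,0,6,0,0,4,0,0,1,0,0,0,0 for degrees 0…16.
Multiplying by (1 + q + q²) gives running coefficients 1,1,1,4,4,4,6,6,6,4,4,4,1,1,1,0,0 for degrees 0…16.
Finally multiplying by (1 + q + q⁵), the product of all factors after the first has coefficients 1,2,2,5,8,9,11,13,16,14,12,14,11,8,6,5,4 for degrees 0…16.
[q¹⁶] = 1·4 + 3·8 + 3·12 + 1·13 = 77.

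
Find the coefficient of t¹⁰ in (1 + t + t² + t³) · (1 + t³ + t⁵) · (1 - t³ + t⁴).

(1 + t + t² + t³) has coefficients 1,1,1,1 for degrees 0…3.
(1 + t³ + t⁵) has coefficients 1,0,0,1,0,1,0,0,0,0,0 for degrees 0…10.
Finally multiplying by (1 - t³ + t⁴), the product of all factors after the first has coefficients 1,0,0,0,1,1,-1,1,-1,1,0 for degrees 0…10.
[t¹⁰] = 1·0 + 1·1 + 1·(-1) + 1·1 = 1.

1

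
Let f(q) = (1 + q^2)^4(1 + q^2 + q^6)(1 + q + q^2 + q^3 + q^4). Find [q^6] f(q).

26

(1 + q^2)^4 has coefficients 1,0,4,0,6,0,4 for degrees 0…6.
(1 + q^2 + q^6) has coefficients 1,0,1,0,0,0,1 for degrees 0…6.
Finally multiplying by (1 + q + q^2 + q^3 + q^4), the product of all factors after the first has coefficients 1,1,2,2,2,1,2 for degrees 0…6.
[q^6] = 1·2 + 4·2 + 6·2 + 4·1 = 26.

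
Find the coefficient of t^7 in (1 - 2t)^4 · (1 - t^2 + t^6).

-8

(1 - 2t)^4 has coefficients 1,-8,24,-32,16 for degrees 0…4.
(1 - t^2 + t^6) has coefficients 1,0,-1,0,0,0,1,0 for degrees 0…7.
[t^7] = 1·0 − 8·1 + 24·0 − 32·0 + 16·0 = -8.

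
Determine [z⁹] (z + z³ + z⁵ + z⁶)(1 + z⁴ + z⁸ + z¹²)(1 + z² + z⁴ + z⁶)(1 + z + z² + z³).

13

(z + z³ + z⁵ + z⁶) has coefficients 0,1,0,1,0,1,1 for degrees 0…6.
(1 + z⁴ + z⁸ + z¹²) has coefficients 1,0,0,0,1,0,0,0,1,0 for degrees 0…9.
Multiplying by (1 + z² + z⁴ + z⁶) gives running coefficients 1,0,1,0,2,0,2,0,2,0 for degrees 0…9.
Finally multiplying by (1 + z + z² + z³), the product of all factors after the first has coefficients 1,1,2,2,3,3,4,4,4,4 for degrees 0…9.
[z⁹] = 1·4 + 1·4 + 1·3 + 1·2 = 13.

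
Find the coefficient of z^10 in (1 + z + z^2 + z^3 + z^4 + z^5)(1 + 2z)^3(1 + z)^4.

154

(1 + z + z^2 + z^3 + z^4 + z^5) has coefficients 1,1,1,1,1,1 for degrees 0…5.
(1 + 2z)^3 has coefficients 1,6,12,8,0,0,0,0,0,0,0 for degrees 0…10.
Finally multiplying by (1 + z)^4, the product of all factors after the first has coefficients 1,10,42,96,129,102,44,8,0,0,0 for degrees 0…10.
[z^10] = 1·0 + 1·0 + 1·0 + 1·8 + 1·44 + 1·102 = 154.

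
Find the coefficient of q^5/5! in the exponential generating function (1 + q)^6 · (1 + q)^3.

The EGF product rule gives c_5 = Σ_{k_1+k_2=5} C(5; k_1,k_2) · ∏ g_i(k_i), where (1+q)^6 gives the falling factorial (6)_k; (1+q)^3 gives the falling factorial (3)_k.
g_1(k) for k = 0…5: 1, 6, 30, 120, 360, 720.
g_2(k) for k = 0…5: 1, 3, 6, 6, 0, 0.
c_5 = Σ_k C(5,k)·g_1(k)·g_2(5−k) = 10·30·6 + 10·120·6 + 5·360·3 + 1·720·1 = 1800 + 7200 + 5400 + 720 = 15120.

15120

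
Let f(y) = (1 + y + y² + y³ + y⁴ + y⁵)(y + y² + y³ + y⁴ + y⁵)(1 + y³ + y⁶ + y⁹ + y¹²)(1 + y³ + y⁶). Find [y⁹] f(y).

(1 + y + y² + y³ + y⁴ + y⁵) has coefficients 1,1,1,1,1,1 for degrees 0…5.
(y + y² + y³ + y⁴ + y⁵) has coefficients 0,1,1,1,1,1,0,0,0,0 for degrees 0…9.
Multiplying by (1 + y³ + y⁶ + y⁹ + y¹²) gives running coefficients 0,1,1,1,2,2,1,2,2,1 for degrees 0…9.
Finally multiplying by (1 + y³ + y⁶), the product of all factors after the first has coefficients 0,1,1,1,3,3,2,5,5,3 for degrees 0…9.
[y⁹] = 1·3 + 1·5 + 1·5 + 1·2 + 1·3 + 1·3 = 21.

21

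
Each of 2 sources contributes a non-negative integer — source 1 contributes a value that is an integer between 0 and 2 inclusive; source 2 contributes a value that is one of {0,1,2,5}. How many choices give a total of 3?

2

The generating function for the choices is (1 + x + x²)·(1 + x + x² + x⁵); the count is [x³].
(1 + x + x²) has coefficients 1,1,1 for degrees 0…2.
(1 + x + x² + x⁵) has coefficients 1,1,1,0 for degrees 0…3.
[x³] = 1·0 + 1·1 + 1·1 = 2.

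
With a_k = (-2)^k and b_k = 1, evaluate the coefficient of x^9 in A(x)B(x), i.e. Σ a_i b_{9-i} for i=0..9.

-341

This is [x^9] in the product of the two ordinary generating functions.
Σ = 1·1 − 2·1 + 4·1 − 8·1 + 16·1 − 32·1 + 64·1 − 128·1 + 256·1 − 512·1 = -341.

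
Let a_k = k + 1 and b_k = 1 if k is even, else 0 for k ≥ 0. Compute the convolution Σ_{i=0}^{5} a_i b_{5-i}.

Write out a_i and b_{5-i} for i = 0,…,5 and sum the products.
Σ = 1·0 + 2·1 + 3·0 + 4·1 + 5·0 + 6·1 = 12.

12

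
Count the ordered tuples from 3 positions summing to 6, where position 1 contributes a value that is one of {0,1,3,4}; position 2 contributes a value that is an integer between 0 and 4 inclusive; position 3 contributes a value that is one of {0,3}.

5

The generating function for the choices is (1 + x + x³ + x⁴)·(1 + x + x² + x³ + x⁴)·(1 + x³); the count is [x⁶].
(1 + x + x³ + x⁴) has coefficients 1,1,0,1,1 for degrees 0…4.
(1 + x + x² + x³ + x⁴) has coefficients 1,1,1,1,1,0,0 for degrees 0…6.
Finally multiplying by (1 + x³), the product of all factors after the first has coefficients 1,1,1,2,2,1,1 for degrees 0…6.
[x⁶] = 1·1 + 1·1 + 1·2 + 1·1 = 5.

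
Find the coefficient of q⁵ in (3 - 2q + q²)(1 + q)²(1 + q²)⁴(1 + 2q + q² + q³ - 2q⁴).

(3 - 2q + q²) has coefficients 3,-2,1 for degrees 0…2.
(1 + q)² has coefficients 1,2,1,0,0,0 for degrees 0…5.
Multiplying by (1 + q²)⁴ gives running coefficients 1,2,5,8,10,12 for degrees 0…5.
Finally multiplying by (1 + 2q + q² + q³ - 2q⁴), the product of all factors after the first has coefficients 1,4,10,21,31,41 for degrees 0…5.
[q⁵] = 3·41 − 2·31 + 1·21 = 82.

82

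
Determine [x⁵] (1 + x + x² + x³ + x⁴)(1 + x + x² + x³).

(1 + x + x² + x³ + x⁴) has coefficients 1,1,1,1,1 for degrees 0…4.
(1 + x + x² + x³) has coefficients 1,1,1,1,0,0 for degrees 0…5.
[x⁵] = 1·0 + 1·0 + 1·1 + 1·1 + 1·1 = 3.

3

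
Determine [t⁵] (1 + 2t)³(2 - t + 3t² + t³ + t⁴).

(1 + 2t)³ has coefficients 1,6,12,8 for degrees 0…3.
(2 - t + 3t² + t³ + t⁴) has coefficients 2,-1,3,1,1,0 for degrees 0…5.
[t⁵] = 1·0 + 6·1 + 12·1 + 8·3 = 42.

42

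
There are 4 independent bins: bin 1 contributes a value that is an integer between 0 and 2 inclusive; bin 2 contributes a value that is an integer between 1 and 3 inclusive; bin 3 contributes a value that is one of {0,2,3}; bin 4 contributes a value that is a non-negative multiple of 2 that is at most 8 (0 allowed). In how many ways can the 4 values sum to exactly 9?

The generating function for the choices is (1 + x + x²)·(x + x² + x³)·(1 + x² + x³)·(1 + x² + x⁴ + x⁶ + x⁸); the count is [x⁹].
(1 + x + x²) has coefficients 1,1,1 for degrees 0…2.
(x + x² + x³) has coefficients 0,1,1,1,0,0,0,0,0,0 for degrees 0…9.
Multiplying by (1 + x² + x³) gives running coefficients 0,1,1,2,2,2,1,0,0,0 for degrees 0…9.
Finally multiplying by (1 + x² + x⁴ + x⁶ + x⁸), the product of all factors after the first has coefficients 0,1,1,3,3,5,4,5,4,5 for degrees 0…9.
[x⁹] = 1·5 + 1·4 + 1·5 = 14.

14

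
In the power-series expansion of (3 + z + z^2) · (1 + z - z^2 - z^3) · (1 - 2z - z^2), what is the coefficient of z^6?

(3 + z + z^2) has coefficients 3,1,1 for degrees 0…2.
(1 + z - z^2 - z^3) has coefficients 1,1,-1,-1,0,0,0 for degrees 0…6.
Finally multiplying by (1 - 2z - z^2), the product of all factors after the first has coefficients 1,-1,-4,0,3,1,0 for degrees 0…6.
[z^6] = 3·0 + 1·1 + 1·3 = 4.

4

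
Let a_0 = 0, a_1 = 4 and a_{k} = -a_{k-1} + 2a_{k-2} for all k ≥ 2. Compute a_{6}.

-84

The ordinary generating function has denominator 1 + q - 2q^2.
Iterating the recurrence: a_0,…,a_{6} = 0, 4, -4, 12, -20, 44, -84.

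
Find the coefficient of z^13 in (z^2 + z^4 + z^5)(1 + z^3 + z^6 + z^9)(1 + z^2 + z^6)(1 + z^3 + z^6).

11

(z^2 + z^4 + z^5) has coefficients 0,0,1,0,1,1 for degrees 0…5.
(1 + z^3 + z^6 + z^9) has coefficients 1,0,0,1,0,0,1,0,0,1,0,0,0,0 for degrees 0…13.
Multiplying by (1 + z^2 + z^6) gives running coefficients 1,0,1,1,0,1,2,0,1,2,0,1,1,0 for degrees 0…13.
Finally multiplying by (1 + z^3 + z^6), the product of all factors after the first has coefficients 1,0,1,2,0,2,4,0,3,5,0,3,5,0 for degrees 0…13.
[z^13] = 1·3 + 1·5 + 1·3 = 11.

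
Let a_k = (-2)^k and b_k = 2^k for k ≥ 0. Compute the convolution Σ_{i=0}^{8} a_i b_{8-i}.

Write out a_i and b_{8-i} for i = 0,…,8 and sum the products.
Σ = 1·256 − 2·128 + 4·64 − 8·32 + 16·16 − 32·8 + 64·4 − 128·2 + 256·1 = 256.

256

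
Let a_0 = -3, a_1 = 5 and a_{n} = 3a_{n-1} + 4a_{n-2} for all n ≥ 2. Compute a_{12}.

6710883

The ordinary generating function has denominator 1 - 3q - 4q^2.
Iterating the recurrence: a_0,…,a_{12} = -3, 5, 3, 29, 99, 413, 1635, 6557, 26211, 104861, 419427, 1677725, 6710883.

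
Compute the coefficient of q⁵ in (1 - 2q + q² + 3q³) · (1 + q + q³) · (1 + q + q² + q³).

6

(1 - 2q + q² + 3q³) has coefficients 1,-2,1,3 for degrees 0…3.
(1 + q + q³) has coefficients 1,1,0,1,0,0 for degrees 0…5.
Finally multiplying by (1 + q + q² + q³), the product of all factors after the first has coefficients 1,2,2,3,2,1 for degrees 0…5.
[q⁵] = 1·1 − 2·2 + 1·3 + 3·2 = 6.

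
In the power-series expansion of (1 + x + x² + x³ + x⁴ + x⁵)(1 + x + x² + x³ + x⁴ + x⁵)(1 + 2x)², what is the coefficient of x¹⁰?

(1 + x + x² + x³ + x⁴ + x⁵) has coefficients 1,1,1,1,1,1 for degrees 0…5.
(1 + x + x² + x³ + x⁴ + x⁵) has coefficients 1,1,1,1,1,1,0,0,0,0,0 for degrees 0…10.
Finally multiplying by (1 + 2x)², the product of all factors after the first has coefficients 1,5,9,9,9,9,8,4,0,0,0 for degrees 0…10.
[x¹⁰] = 1·0 + 1·0 + 1·0 + 1·4 + 1·8 + 1·9 = 21.

21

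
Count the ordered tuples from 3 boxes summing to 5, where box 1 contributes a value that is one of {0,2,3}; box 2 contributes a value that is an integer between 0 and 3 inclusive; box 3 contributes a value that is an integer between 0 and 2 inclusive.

The generating function for the choices is (1 + y^2 + y^3)·(1 + y + y^2 + y^3)·(1 + y + y^2); the count is [y^5].
(1 + y^2 + y^3) has coefficients 1,0,1,1 for degrees 0…3.
(1 + y + y^2 + y^3) has coefficients 1,1,1,1,0,0 for degrees 0…5.
Finally multiplying by (1 + y + y^2), the product of all factors after the first has coefficients 1,2,3,3,2,1 for degrees 0…5.
[y^5] = 1·1 + 1·3 + 1·3 = 7.

7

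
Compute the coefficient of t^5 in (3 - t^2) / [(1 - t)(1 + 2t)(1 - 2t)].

The denominator gives the recurrence a_n = a_(n−1) + 4a_(n−2) − 4a_(n−3) for n ≥ 3; the numerator fixes a_0 = 3, a_1 = 3, a_2 = 14.
Iterating: 3, 3, 14, 14, 58, 58, so a_5 = 58.

58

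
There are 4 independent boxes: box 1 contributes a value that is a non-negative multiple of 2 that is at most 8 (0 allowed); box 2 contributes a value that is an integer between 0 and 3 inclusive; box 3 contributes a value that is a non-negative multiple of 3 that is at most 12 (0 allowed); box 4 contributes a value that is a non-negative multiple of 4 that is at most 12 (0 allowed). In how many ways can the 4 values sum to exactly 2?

The generating function for the choices is (1 + y² + y⁴ + y⁶ + y⁸)·(1 + y + y² + y³)·(1 + y³ + y⁶ + y⁹ + y¹²)·(1 + y⁴ + y⁸ + y¹²); the count is [y²].
(1 + y² + y⁴ + y⁶ + y⁸) has coefficients 1,0,1 for degrees 0…2.
(1 + y + y² + y³) has coefficients 1,1,1 for degrees 0…2.
Multiplying by (1 + y³ + y⁶ + y⁹ + y¹²) gives running coefficients 1,1,1 for degrees 0…2.
Finally multiplying by (1 + y⁴ + y⁸ + y¹²), the product of all factors after the first has coefficients 1,1,1 for degrees 0…2.
[y²] = 1·1 + 1·1 = 2.

2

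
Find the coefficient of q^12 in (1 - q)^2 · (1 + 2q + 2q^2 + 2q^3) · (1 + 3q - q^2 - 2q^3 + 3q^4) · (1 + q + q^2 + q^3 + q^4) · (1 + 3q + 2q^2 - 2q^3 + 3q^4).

(1 - q)^2 has coefficients 1,-2,1 for degrees 0…2.
(1 + 2q + 2q^2 + 2q^3) has coefficients 1,2,2,2,0,0,0,0,0,0,0,0,0 for degrees 0…12.
Multiplying by (1 + 3q - q^2 - 2q^3 + 3q^4) gives running coefficients 1,5,7,4,3,0,2,6,0,0,0,0,0 for degrees 0…12.
Multiplying by (1 + q + q^2 + q^3 + q^4) gives running coefficients 1,6,13,17,20,19,16,15,11,8,8,6,0 for degrees 0…12.
Finally multiplying by (1 + 3q + 2q^2 - 2q^3 + 3q^4), the product of all factors after the first has coefficients 1,9,33,66,88,105,118,112,110,96,72,69,51 for degrees 0…12.
[q^12] = 1·51 − 2·69 + 1·72 = -15.

-15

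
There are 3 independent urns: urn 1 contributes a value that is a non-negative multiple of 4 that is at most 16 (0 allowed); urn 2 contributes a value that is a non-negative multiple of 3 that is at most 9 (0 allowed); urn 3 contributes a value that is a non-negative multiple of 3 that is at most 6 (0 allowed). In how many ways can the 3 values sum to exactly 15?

3

The generating function for the choices is (1 + y^4 + y^8 + y^12 + y^16)·(1 + y^3 + y^6 + y^9)·(1 + y^3 + y^6); the count is [y^15].
(1 + y^4 + y^8 + y^12 + y^16) has coefficients 1,0,0,0,1,0,0,0,1,0,0,0,1,0,0,0 for degrees 0…15.
(1 + y^3 + y^6 + y^9) has coefficients 1,0,0,1,0,0,1,0,0,1,0,0,0,0,0,0 for degrees 0…15.
Finally multiplying by (1 + y^3 + y^6), the product of all factors after the first has coefficients 1,0,0,2,0,0,3,0,0,3,0,0,2,0,0,1 for degrees 0…15.
[y^15] = 1·1 + 1·0 + 1·0 + 1·2 = 3.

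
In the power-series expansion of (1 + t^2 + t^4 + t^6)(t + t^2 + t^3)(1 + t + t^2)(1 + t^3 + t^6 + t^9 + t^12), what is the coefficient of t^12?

(1 + t^2 + t^4 + t^6) has coefficients 1,0,1,0,1,0,1 for degrees 0…6.
(t + t^2 + t^3) has coefficients 0,1,1,1,0,0,0,0,0,0,0,0,0 for degrees 0…12.
Multiplying by (1 + t + t^2) gives running coefficients 0,1,2,3,2,1,0,0,0,0,0,0,0 for degrees 0…12.
Finally multiplying by (1 + t^3 + t^6 + t^9 + t^12), the product of all factors after the first has coefficients 0,1,2,3,3,3,3,3,3,3,3,3,3 for degrees 0…12.
[t^12] = 1·3 + 1·3 + 1·3 + 1·3 = 12.

12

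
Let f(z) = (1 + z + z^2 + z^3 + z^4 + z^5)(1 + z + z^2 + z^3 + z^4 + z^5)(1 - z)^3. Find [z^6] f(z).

-2

(1 + z + z^2 + z^3 + z^4 + z^5) has coefficients 1,1,1,1,1,1 for degrees 0…5.
(1 + z + z^2 + z^3 + z^4 + z^5) has coefficients 1,1,1,1,1,1,0 for degrees 0…6.
Finally multiplying by (1 - z)^3, the product of all factors after the first has coefficients 1,-2,1,0,0,0,-1 for degrees 0…6.
[z^6] = 1·(-1) + 1·0 + 1·0 + 1·0 + 1·1 + 1·(-2) = -2.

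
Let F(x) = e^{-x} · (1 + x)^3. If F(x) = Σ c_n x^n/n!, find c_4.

The EGF product rule gives c_4 = Σ_{k_1+k_2=4} C(4; k_1,k_2) · ∏ g_i(k_i), where e^{-x} gives (-1)^k; (1+x)^3 gives the falling factorial (3)_k.
g_1(k) for k = 0…4: 1, -1, 1, -1, 1.
g_2(k) for k = 0…4: 1, 3, 6, 6, 0.
c_4 = Σ_k C(4,k)·g_1(k)·g_2(4−k) = 4·(-1)·6 + 6·1·6 + 4·(-1)·3 + 1·1·1 = −24 + 36 − 12 + 1 = 1.

1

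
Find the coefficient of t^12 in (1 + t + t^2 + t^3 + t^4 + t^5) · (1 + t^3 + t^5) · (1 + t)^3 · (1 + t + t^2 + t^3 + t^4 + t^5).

(1 + t + t^2 + t^3 + t^4 + t^5) has coefficients 1,1,1,1,1,1 for degrees 0…5.
(1 + t^3 + t^5) has coefficients 1,0,0,1,0,1,0,0,0,0,0,0,0 for degrees 0…12.
Multiplying by (1 + t)^3 gives running coefficients 1,3,3,2,3,4,4,3,1,0,0,0,0 for degrees 0…12.
Finally multiplying by (1 + t + t^2 + t^3 + t^4 + t^5), the product of all factors after the first has coefficients 1,4,7,9,12,16,19,19,17,15,12,8,4 for degrees 0…12.
[t^12] = 1·4 + 1·8 + 1·12 + 1·15 + 1·17 + 1·19 = 75.

75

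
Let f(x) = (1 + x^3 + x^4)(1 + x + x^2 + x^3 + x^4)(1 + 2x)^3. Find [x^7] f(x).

62

(1 + x^3 + x^4) has coefficients 1,0,0,1,1 for degrees 0…4.
(1 + x + x^2 + x^3 + x^4) has coefficients 1,1,1,1,1,0,0,0 for degrees 0…7.
Finally multiplying by (1 + 2x)^3, the product of all factors after the first has coefficients 1,7,19,27,27,26,20,8 for degrees 0…7.
[x^7] = 1·8 + 1·27 + 1·27 = 62.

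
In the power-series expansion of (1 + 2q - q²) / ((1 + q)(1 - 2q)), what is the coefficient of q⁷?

150

The denominator gives the recurrence a_n = a_(n−1) + 2a_(n−2) for n ≥ 3; the numerator fixes a_0 = 1, a_1 = 3, a_2 = 4.
Iterating: 1, 3, 4, 10, 18, 38, 74, 150, so a_7 = 150.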